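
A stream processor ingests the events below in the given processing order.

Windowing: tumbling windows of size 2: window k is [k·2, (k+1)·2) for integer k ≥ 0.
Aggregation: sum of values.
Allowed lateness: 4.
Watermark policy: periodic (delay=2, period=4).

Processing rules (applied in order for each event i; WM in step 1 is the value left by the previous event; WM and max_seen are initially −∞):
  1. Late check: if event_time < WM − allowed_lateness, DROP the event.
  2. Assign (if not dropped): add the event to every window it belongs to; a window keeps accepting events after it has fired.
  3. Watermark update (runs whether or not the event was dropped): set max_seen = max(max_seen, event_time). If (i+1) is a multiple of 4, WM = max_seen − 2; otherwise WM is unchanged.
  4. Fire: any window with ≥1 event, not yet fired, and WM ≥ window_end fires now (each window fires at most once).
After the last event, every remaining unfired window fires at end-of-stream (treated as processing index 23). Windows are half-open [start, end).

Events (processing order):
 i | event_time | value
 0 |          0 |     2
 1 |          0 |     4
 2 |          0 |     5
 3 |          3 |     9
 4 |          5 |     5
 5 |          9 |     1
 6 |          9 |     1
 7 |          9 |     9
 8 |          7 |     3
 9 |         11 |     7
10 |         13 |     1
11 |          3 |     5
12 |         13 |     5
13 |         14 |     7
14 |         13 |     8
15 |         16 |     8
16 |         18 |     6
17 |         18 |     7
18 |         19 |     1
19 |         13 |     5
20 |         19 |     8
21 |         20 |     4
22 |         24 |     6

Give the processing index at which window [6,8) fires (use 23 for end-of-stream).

11

i=0 t=0 v=2: → [0,2); WM=−∞
i=1 t=0 v=4: → [0,2); WM=−∞
i=2 t=0 v=5: → [0,2); WM=−∞
i=3 t=3 v=9: → [2,4); WM=1
i=4 t=5 v=5: → [4,6); WM=1
i=5 t=9 v=1: → [8,10); WM=1
i=6 t=9 v=1: → [8,10); WM=1
i=7 t=9 v=9: → [8,10); WM=7; [0,2) fires=11 [2,4) fires=9 [4,6) fires=5
i=8 t=7 v=3: → [6,8); WM=7
i=9 t=11 v=7: → [10,12); WM=7
i=10 t=13 v=1: → [12,14); WM=7
i=11 t=3 v=5: → [2,4); WM=11; [6,8) fires=3 [8,10) fires=11
i=12 t=13 v=5: → [12,14); WM=11
i=13 t=14 v=7: → [14,16); WM=11
i=14 t=13 v=8: → [12,14); WM=11
i=15 t=16 v=8: → [16,18); WM=14; [10,12) fires=7 [12,14) fires=14
i=16 t=18 v=6: → [18,20); WM=14
i=17 t=18 v=7: → [18,20); WM=14
i=18 t=19 v=1: → [18,20); WM=14
i=19 t=13 v=5: → [12,14); WM=17; [14,16) fires=7
i=20 t=19 v=8: → [18,20); WM=17
i=21 t=20 v=4: → [20,22); WM=17
i=22 t=24 v=6: → [24,26); WM=17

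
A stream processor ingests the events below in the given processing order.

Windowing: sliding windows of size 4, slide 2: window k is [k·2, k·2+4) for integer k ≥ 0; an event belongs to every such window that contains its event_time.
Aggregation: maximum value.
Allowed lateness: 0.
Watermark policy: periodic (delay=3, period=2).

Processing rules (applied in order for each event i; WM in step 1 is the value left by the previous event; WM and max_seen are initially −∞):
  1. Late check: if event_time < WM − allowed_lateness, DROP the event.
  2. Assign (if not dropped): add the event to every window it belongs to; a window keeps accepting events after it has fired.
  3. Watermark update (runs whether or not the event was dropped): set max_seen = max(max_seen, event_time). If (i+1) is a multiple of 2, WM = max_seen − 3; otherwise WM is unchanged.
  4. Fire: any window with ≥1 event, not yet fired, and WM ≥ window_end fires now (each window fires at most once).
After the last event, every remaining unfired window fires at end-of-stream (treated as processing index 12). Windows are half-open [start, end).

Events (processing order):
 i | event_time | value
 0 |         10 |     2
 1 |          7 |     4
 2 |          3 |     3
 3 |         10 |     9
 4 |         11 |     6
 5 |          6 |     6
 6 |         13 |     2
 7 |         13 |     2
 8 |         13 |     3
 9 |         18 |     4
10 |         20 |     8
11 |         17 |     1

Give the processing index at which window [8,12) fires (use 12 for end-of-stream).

i=0 t=10 v=2: → [10,14),[8,12); WM=−∞
i=1 t=7 v=4: → [6,10),[4,8); WM=7
i=2 t=3 v=3: DROP (t<7-0); WM=7
i=3 t=10 v=9: → [10,14),[8,12); WM=7
i=4 t=11 v=6: → [10,14),[8,12); WM=7
i=5 t=6 v=6: DROP (t<7-0); WM=8; [4,8) fires=4
i=6 t=13 v=2: → [12,16),[10,14); WM=8
i=7 t=13 v=2: → [12,16),[10,14); WM=10; [6,10) fires=4
i=8 t=13 v=3: → [12,16),[10,14); WM=10
i=9 t=18 v=4: → [18,22),[16,20); WM=15; [8,12) fires=9 [10,14) fires=9
i=10 t=20 v=8: → [20,24),[18,22); WM=15
i=11 t=17 v=1: → [16,20),[14,18); WM=17; [12,16) fires=3

9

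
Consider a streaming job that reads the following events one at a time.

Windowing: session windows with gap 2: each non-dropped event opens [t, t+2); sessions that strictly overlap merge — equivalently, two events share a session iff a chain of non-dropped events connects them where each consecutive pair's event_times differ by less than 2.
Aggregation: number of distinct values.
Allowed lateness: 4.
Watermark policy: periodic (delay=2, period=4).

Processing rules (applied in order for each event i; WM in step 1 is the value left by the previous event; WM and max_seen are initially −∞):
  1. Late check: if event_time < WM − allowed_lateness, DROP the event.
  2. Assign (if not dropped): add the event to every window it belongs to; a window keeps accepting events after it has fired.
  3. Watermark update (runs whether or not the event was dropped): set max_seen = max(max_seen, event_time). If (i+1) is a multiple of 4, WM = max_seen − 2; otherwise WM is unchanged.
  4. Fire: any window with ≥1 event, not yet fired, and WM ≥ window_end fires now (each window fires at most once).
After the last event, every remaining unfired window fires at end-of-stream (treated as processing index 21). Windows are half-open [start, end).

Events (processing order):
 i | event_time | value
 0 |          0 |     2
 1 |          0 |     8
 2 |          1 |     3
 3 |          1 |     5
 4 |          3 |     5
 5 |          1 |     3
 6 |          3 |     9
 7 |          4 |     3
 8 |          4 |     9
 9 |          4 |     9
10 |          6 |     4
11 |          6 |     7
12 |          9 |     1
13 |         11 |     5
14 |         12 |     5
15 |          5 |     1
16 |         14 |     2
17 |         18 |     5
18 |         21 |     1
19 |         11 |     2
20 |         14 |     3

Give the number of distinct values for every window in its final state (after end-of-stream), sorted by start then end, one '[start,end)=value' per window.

i=0 t=0 v=2: → [0,2); WM=−∞
i=1 t=0 v=8: → [0,2); WM=−∞
i=2 t=1 v=3: → [0,3); WM=−∞
i=3 t=1 v=5: → [0,3); WM=-1
i=4 t=3 v=5: → [3,5); WM=-1
i=5 t=1 v=3: → [0,3); WM=-1
i=6 t=3 v=9: → [3,5); WM=-1
i=7 t=4 v=3: → [3,6); WM=2
i=8 t=4 v=9: → [3,6); WM=2
i=9 t=4 v=9: → [3,6); WM=2
i=10 t=6 v=4: → [6,8); WM=2
i=11 t=6 v=7: → [6,8); WM=4
i=12 t=9 v=1: → [9,11); WM=4
i=13 t=11 v=5: → [11,13); WM=4
i=14 t=12 v=5: → [11,14); WM=4
i=15 t=5 v=1: → [3,8); WM=10
i=16 t=14 v=2: → [14,16); WM=10
i=17 t=18 v=5: → [18,20); WM=10
i=18 t=21 v=1: → [21,23); WM=10
i=19 t=11 v=2: → [11,14); WM=19
i=20 t=14 v=3: DROP (t<19-4); WM=19

[0,3)=4 [3,8)=6 [9,11)=1 [11,14)=2 [14,16)=1 [18,20)=1 [21,23)=1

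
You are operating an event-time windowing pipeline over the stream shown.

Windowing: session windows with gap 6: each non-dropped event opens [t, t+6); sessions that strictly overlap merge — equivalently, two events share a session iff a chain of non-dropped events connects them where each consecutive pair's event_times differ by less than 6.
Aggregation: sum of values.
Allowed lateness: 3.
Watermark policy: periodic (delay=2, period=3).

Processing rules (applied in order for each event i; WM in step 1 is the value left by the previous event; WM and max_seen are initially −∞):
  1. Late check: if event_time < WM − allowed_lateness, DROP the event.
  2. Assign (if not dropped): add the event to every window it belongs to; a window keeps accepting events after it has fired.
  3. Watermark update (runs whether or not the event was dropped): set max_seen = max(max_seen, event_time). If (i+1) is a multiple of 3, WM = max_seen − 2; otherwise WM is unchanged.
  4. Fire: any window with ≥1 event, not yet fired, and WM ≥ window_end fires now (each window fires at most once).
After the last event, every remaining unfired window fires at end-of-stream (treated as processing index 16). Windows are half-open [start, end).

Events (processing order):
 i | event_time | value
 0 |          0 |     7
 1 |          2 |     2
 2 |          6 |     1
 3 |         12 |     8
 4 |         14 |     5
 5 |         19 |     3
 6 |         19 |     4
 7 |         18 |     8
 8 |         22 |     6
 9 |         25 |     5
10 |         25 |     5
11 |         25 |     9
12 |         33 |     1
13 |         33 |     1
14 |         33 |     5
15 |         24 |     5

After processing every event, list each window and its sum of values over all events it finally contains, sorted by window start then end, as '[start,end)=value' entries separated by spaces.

[0,12)=10 [12,31)=53 [33,39)=7

i=0 t=0 v=7: → [0,6); WM=−∞
i=1 t=2 v=2: → [0,8); WM=−∞
i=2 t=6 v=1: → [0,12); WM=4
i=3 t=12 v=8: → [12,18); WM=4
i=4 t=14 v=5: → [12,20); WM=4
i=5 t=19 v=3: → [12,25); WM=17
i=6 t=19 v=4: → [12,25); WM=17
i=7 t=18 v=8: → [12,25); WM=17
i=8 t=22 v=6: → [12,28); WM=20
i=9 t=25 v=5: → [12,31); WM=20
i=10 t=25 v=5: → [12,31); WM=20
i=11 t=25 v=9: → [12,31); WM=23
i=12 t=33 v=1: → [33,39); WM=23
i=13 t=33 v=1: → [33,39); WM=23
i=14 t=33 v=5: → [33,39); WM=31
i=15 t=24 v=5: DROP (t<31-3); WM=31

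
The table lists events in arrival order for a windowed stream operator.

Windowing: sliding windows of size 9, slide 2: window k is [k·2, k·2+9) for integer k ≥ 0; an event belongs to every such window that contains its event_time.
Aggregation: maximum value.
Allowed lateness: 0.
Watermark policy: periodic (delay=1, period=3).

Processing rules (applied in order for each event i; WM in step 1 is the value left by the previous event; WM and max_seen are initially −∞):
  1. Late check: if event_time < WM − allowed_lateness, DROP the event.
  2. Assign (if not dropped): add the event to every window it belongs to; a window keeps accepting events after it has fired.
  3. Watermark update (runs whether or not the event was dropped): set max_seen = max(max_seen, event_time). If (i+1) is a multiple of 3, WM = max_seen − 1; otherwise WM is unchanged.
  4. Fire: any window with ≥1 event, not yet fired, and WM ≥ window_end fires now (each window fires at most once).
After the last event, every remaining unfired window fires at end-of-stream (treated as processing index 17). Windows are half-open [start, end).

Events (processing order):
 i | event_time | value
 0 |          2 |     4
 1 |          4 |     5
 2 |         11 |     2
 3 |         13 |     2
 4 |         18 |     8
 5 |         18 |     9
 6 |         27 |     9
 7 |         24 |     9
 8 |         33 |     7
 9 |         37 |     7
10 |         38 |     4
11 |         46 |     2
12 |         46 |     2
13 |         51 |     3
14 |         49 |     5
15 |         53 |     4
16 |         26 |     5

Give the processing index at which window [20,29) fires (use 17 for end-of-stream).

i=0 t=2 v=4: → [2,11),[0,9); WM=−∞
i=1 t=4 v=5: → [4,13),[2,11),[0,9); WM=−∞
i=2 t=11 v=2: → [10,19),[8,17),[6,15),[4,13); WM=10; [0,9) fires=5
i=3 t=13 v=2: → [12,21),[10,19),[8,17),[6,15); WM=10
i=4 t=18 v=8: → [18,27),[16,25),[14,23),[12,21),[10,19); WM=10
i=5 t=18 v=9: → [18,27),[16,25),[14,23),[12,21),[10,19); WM=17; [2,11) fires=5 [4,13) fires=5 [6,15) fires=2 [8,17) fires=2
i=6 t=27 v=9: → [26,35),[24,33),[22,31),[20,29); WM=17
i=7 t=24 v=9: → [24,33),[22,31),[20,29),[18,27),[16,25); WM=17
i=8 t=33 v=7: → [32,41),[30,39),[28,37),[26,35); WM=32; [10,19) fires=9 [12,21) fires=9 [14,23) fires=9 [16,25) fires=9 [18,27) fires=9 [20,29) fires=9 [22,31) fires=9
i=9 t=37 v=7: → [36,45),[34,43),[32,41),[30,39); WM=32
i=10 t=38 v=4: → [38,47),[36,45),[34,43),[32,41),[30,39); WM=32
i=11 t=46 v=2: → [46,55),[44,53),[42,51),[40,49),[38,47); WM=45; [24,33) fires=9 [26,35) fires=9 [28,37) fires=7 [30,39) fires=7 [32,41) fires=7 [34,43) fires=7 [36,45) fires=7
i=12 t=46 v=2: → [46,55),[44,53),[42,51),[40,49),[38,47); WM=45
i=13 t=51 v=3: → [50,59),[48,57),[46,55),[44,53); WM=45
i=14 t=49 v=5: → [48,57),[46,55),[44,53),[42,51); WM=50; [38,47) fires=4 [40,49) fires=2
i=15 t=53 v=4: → [52,61),[50,59),[48,57),[46,55); WM=50
i=16 t=26 v=5: DROP (t<50-0); WM=50

8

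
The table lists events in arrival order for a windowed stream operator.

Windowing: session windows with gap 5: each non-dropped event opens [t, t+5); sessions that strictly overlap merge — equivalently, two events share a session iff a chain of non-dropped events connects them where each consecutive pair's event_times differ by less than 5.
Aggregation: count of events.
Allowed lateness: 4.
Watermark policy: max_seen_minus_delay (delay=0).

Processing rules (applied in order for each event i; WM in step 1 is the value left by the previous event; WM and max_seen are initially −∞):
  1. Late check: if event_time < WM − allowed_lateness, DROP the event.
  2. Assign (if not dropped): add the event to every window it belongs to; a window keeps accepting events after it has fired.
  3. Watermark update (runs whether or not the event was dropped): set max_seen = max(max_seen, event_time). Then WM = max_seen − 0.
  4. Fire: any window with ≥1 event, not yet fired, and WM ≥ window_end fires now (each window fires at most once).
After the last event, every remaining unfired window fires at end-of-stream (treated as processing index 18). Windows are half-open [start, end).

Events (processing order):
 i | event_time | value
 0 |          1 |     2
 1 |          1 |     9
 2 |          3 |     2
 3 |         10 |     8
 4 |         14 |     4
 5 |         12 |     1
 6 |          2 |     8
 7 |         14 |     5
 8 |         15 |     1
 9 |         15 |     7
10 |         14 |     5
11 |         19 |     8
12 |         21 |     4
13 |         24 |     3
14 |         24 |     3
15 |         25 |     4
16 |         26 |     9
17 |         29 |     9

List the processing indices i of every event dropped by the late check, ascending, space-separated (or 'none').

6

i=0 t=1 v=2: → [1,6); WM=1
i=1 t=1 v=9: → [1,6); WM=1
i=2 t=3 v=2: → [1,8); WM=3
i=3 t=10 v=8: → [10,15); WM=10
i=4 t=14 v=4: → [10,19); WM=14
i=5 t=12 v=1: → [10,19); WM=14
i=6 t=2 v=8: DROP (t<14-4); WM=14
i=7 t=14 v=5: → [10,19); WM=14
i=8 t=15 v=1: → [10,20); WM=15
i=9 t=15 v=7: → [10,20); WM=15
i=10 t=14 v=5: → [10,20); WM=15
i=11 t=19 v=8: → [10,24); WM=19
i=12 t=21 v=4: → [10,26); WM=21
i=13 t=24 v=3: → [10,29); WM=24
i=14 t=24 v=3: → [10,29); WM=24
i=15 t=25 v=4: → [10,30); WM=25
i=16 t=26 v=9: → [10,31); WM=26
i=17 t=29 v=9: → [10,34); WM=29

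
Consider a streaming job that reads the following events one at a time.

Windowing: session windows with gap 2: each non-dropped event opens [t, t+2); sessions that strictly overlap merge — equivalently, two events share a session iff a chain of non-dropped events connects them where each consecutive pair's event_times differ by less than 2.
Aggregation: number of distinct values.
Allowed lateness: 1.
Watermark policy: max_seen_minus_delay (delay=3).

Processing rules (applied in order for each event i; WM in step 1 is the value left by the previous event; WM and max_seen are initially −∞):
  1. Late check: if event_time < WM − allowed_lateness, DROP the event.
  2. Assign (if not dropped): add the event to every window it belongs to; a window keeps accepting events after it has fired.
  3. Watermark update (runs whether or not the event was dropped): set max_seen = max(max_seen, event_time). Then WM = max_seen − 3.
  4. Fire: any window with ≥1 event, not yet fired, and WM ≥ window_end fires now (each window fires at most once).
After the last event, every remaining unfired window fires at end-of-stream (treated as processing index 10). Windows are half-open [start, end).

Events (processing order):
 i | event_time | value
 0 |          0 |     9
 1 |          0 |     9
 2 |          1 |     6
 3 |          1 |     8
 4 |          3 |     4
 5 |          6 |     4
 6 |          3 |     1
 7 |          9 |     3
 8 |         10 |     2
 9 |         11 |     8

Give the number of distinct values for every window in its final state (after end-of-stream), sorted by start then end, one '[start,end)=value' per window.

[0,3)=3 [3,5)=2 [6,8)=1 [9,13)=3

i=0 t=0 v=9: → [0,2); WM=-3
i=1 t=0 v=9: → [0,2); WM=-3
i=2 t=1 v=6: → [0,3); WM=-2
i=3 t=1 v=8: → [0,3); WM=-2
i=4 t=3 v=4: → [3,5); WM=0
i=5 t=6 v=4: → [6,8); WM=3
i=6 t=3 v=1: → [3,5); WM=3
i=7 t=9 v=3: → [9,11); WM=6
i=8 t=10 v=2: → [9,12); WM=7
i=9 t=11 v=8: → [9,13); WM=8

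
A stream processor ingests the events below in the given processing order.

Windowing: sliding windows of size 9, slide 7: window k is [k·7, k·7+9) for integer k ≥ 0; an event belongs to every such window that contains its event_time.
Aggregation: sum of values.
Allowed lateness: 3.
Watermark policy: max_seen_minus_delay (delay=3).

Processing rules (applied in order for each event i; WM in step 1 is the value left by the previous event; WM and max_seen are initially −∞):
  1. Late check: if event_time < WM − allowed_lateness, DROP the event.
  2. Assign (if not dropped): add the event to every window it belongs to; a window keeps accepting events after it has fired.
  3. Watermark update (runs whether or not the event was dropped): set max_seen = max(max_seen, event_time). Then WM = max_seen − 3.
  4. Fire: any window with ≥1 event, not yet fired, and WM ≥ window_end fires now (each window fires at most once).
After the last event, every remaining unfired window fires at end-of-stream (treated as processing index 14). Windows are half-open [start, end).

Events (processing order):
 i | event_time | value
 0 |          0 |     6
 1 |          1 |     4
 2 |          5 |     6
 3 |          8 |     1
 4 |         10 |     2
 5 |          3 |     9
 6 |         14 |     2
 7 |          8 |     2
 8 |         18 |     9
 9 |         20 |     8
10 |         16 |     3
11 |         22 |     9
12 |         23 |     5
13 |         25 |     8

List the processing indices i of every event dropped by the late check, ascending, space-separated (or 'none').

i=0 t=0 v=6: → [0,9); WM=-3
i=1 t=1 v=4: → [0,9); WM=-2
i=2 t=5 v=6: → [0,9); WM=2
i=3 t=8 v=1: → [7,16),[0,9); WM=5
i=4 t=10 v=2: → [7,16); WM=7
i=5 t=3 v=9: DROP (t<7-3); WM=7
i=6 t=14 v=2: → [14,23),[7,16); WM=11; [0,9) fires=17
i=7 t=8 v=2: → [7,16),[0,9); WM=11
i=8 t=18 v=9: → [14,23); WM=15
i=9 t=20 v=8: → [14,23); WM=17; [7,16) fires=7
i=10 t=16 v=3: → [14,23); WM=17
i=11 t=22 v=9: → [21,30),[14,23); WM=19
i=12 t=23 v=5: → [21,30); WM=20
i=13 t=25 v=8: → [21,30); WM=22

5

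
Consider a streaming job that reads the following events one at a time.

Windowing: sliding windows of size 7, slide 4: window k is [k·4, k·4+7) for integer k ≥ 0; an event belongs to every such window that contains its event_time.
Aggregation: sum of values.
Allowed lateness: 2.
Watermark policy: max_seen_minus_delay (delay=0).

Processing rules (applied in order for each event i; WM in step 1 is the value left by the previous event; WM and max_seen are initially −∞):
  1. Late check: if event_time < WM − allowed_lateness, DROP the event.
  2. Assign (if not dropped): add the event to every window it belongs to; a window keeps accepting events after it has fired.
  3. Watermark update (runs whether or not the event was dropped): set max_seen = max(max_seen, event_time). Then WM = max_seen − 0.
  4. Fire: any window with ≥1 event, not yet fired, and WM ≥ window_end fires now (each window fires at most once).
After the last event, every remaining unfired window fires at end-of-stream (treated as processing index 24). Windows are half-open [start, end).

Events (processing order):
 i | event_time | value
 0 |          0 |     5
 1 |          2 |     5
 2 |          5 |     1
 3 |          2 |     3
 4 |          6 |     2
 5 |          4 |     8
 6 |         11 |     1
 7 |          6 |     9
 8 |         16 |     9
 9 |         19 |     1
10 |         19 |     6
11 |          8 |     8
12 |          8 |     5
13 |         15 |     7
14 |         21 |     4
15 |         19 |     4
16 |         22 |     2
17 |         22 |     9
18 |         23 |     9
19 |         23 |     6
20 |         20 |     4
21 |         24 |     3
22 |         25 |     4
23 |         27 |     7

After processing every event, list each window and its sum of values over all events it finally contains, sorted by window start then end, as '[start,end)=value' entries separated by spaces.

i=0 t=0 v=5: → [0,7); WM=0
i=1 t=2 v=5: → [0,7); WM=2
i=2 t=5 v=1: → [4,11),[0,7); WM=5
i=3 t=2 v=3: DROP (t<5-2); WM=5
i=4 t=6 v=2: → [4,11),[0,7); WM=6
i=5 t=4 v=8: → [4,11),[0,7); WM=6
i=6 t=11 v=1: → [8,15); WM=11; [0,7) fires=21 [4,11) fires=11
i=7 t=6 v=9: DROP (t<11-2); WM=11
i=8 t=16 v=9: → [16,23),[12,19); WM=16; [8,15) fires=1
i=9 t=19 v=1: → [16,23); WM=19; [12,19) fires=9
i=10 t=19 v=6: → [16,23); WM=19
i=11 t=8 v=8: DROP (t<19-2); WM=19
i=12 t=8 v=5: DROP (t<19-2); WM=19
i=13 t=15 v=7: DROP (t<19-2); WM=19
i=14 t=21 v=4: → [20,27),[16,23); WM=21
i=15 t=19 v=4: → [16,23); WM=21
i=16 t=22 v=2: → [20,27),[16,23); WM=22
i=17 t=22 v=9: → [20,27),[16,23); WM=22
i=18 t=23 v=9: → [20,27); WM=23; [16,23) fires=35
i=19 t=23 v=6: → [20,27); WM=23
i=20 t=20 v=4: DROP (t<23-2); WM=23
i=21 t=24 v=3: → [24,31),[20,27); WM=24
i=22 t=25 v=4: → [24,31),[20,27); WM=25
i=23 t=27 v=7: → [24,31); WM=27; [20,27) fires=37

[0,7)=21 [4,11)=11 [8,15)=1 [12,19)=9 [16,23)=35 [20,27)=37 [24,31)=14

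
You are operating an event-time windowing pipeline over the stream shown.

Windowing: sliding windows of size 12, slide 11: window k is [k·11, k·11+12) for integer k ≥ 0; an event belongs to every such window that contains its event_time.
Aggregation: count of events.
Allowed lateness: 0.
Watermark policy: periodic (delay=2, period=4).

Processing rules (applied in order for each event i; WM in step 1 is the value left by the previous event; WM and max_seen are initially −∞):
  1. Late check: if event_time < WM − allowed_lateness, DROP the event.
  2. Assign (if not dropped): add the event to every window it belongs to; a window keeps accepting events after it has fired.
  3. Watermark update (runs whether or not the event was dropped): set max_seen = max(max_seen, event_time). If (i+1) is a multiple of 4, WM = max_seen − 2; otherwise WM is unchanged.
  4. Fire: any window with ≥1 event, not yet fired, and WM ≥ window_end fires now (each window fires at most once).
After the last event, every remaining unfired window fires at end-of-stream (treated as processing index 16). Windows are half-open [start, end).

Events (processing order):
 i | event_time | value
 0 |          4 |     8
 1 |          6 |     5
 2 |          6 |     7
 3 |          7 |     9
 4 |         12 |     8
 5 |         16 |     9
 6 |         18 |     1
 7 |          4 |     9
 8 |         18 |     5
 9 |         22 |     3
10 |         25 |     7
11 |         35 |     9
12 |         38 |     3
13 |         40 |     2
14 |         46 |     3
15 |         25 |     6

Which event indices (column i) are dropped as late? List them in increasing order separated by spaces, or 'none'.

i=0 t=4 v=8: → [0,12); WM=−∞
i=1 t=6 v=5: → [0,12); WM=−∞
i=2 t=6 v=7: → [0,12); WM=−∞
i=3 t=7 v=9: → [0,12); WM=5
i=4 t=12 v=8: → [11,23); WM=5
i=5 t=16 v=9: → [11,23); WM=5
i=6 t=18 v=1: → [11,23); WM=5
i=7 t=4 v=9: DROP (t<5-0); WM=16; [0,12) fires=4
i=8 t=18 v=5: → [11,23); WM=16
i=9 t=22 v=3: → [22,34),[11,23); WM=16
i=10 t=25 v=7: → [22,34); WM=16
i=11 t=35 v=9: → [33,45); WM=33; [11,23) fires=5
i=12 t=38 v=3: → [33,45); WM=33
i=13 t=40 v=2: → [33,45); WM=33
i=14 t=46 v=3: → [44,56); WM=33
i=15 t=25 v=6: DROP (t<33-0); WM=44; [22,34) fires=2

7 15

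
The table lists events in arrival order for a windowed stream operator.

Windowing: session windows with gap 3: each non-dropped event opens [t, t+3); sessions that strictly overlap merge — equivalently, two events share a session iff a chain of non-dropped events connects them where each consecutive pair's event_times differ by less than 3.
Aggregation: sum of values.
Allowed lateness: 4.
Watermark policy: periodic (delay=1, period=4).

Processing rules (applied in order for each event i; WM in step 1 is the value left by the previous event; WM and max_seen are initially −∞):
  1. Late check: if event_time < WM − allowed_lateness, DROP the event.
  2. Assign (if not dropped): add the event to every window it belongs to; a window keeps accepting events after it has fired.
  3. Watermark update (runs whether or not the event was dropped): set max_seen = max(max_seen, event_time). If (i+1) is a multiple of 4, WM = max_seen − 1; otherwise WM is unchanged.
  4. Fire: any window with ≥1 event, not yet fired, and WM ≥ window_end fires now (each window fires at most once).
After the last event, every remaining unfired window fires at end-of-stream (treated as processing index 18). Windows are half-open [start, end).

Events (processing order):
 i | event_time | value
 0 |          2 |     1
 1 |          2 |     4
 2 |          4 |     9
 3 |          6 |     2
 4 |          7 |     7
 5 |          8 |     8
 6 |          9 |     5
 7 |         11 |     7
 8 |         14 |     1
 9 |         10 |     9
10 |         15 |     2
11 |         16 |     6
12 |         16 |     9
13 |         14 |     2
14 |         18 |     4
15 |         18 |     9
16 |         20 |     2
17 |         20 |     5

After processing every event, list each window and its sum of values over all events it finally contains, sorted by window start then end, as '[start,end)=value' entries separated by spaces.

i=0 t=2 v=1: → [2,5); WM=−∞
i=1 t=2 v=4: → [2,5); WM=−∞
i=2 t=4 v=9: → [2,7); WM=−∞
i=3 t=6 v=2: → [2,9); WM=5
i=4 t=7 v=7: → [2,10); WM=5
i=5 t=8 v=8: → [2,11); WM=5
i=6 t=9 v=5: → [2,12); WM=5
i=7 t=11 v=7: → [2,14); WM=10
i=8 t=14 v=1: → [14,17); WM=10
i=9 t=10 v=9: → [2,14); WM=10
i=10 t=15 v=2: → [14,18); WM=10
i=11 t=16 v=6: → [14,19); WM=15
i=12 t=16 v=9: → [14,19); WM=15
i=13 t=14 v=2: → [14,19); WM=15
i=14 t=18 v=4: → [14,21); WM=15
i=15 t=18 v=9: → [14,21); WM=17
i=16 t=20 v=2: → [14,23); WM=17
i=17 t=20 v=5: → [14,23); WM=17

[2,14)=52 [14,23)=40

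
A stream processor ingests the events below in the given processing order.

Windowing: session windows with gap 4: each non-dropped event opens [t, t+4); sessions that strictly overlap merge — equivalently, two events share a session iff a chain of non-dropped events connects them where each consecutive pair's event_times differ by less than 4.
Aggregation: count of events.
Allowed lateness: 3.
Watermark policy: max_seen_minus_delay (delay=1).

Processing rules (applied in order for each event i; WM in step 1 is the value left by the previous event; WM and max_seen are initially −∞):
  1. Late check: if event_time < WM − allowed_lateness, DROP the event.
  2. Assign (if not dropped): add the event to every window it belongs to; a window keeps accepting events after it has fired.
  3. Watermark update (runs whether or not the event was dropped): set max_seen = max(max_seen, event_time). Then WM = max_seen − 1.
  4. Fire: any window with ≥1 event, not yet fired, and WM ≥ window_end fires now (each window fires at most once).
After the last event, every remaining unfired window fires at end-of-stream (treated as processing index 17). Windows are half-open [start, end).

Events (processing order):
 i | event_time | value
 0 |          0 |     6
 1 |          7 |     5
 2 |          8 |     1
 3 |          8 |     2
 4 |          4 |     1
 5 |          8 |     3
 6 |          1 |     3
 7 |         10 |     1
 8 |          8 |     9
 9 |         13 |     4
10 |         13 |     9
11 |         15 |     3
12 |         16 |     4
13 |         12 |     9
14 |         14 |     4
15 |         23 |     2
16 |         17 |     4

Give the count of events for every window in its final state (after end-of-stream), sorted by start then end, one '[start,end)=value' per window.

[0,4)=1 [4,20)=13 [23,27)=1

i=0 t=0 v=6: → [0,4); WM=-1
i=1 t=7 v=5: → [7,11); WM=6
i=2 t=8 v=1: → [7,12); WM=7
i=3 t=8 v=2: → [7,12); WM=7
i=4 t=4 v=1: → [4,12); WM=7
i=5 t=8 v=3: → [4,12); WM=7
i=6 t=1 v=3: DROP (t<7-3); WM=7
i=7 t=10 v=1: → [4,14); WM=9
i=8 t=8 v=9: → [4,14); WM=9
i=9 t=13 v=4: → [4,17); WM=12
i=10 t=13 v=9: → [4,17); WM=12
i=11 t=15 v=3: → [4,19); WM=14
i=12 t=16 v=4: → [4,20); WM=15
i=13 t=12 v=9: → [4,20); WM=15
i=14 t=14 v=4: → [4,20); WM=15
i=15 t=23 v=2: → [23,27); WM=22
i=16 t=17 v=4: DROP (t<22-3); WM=22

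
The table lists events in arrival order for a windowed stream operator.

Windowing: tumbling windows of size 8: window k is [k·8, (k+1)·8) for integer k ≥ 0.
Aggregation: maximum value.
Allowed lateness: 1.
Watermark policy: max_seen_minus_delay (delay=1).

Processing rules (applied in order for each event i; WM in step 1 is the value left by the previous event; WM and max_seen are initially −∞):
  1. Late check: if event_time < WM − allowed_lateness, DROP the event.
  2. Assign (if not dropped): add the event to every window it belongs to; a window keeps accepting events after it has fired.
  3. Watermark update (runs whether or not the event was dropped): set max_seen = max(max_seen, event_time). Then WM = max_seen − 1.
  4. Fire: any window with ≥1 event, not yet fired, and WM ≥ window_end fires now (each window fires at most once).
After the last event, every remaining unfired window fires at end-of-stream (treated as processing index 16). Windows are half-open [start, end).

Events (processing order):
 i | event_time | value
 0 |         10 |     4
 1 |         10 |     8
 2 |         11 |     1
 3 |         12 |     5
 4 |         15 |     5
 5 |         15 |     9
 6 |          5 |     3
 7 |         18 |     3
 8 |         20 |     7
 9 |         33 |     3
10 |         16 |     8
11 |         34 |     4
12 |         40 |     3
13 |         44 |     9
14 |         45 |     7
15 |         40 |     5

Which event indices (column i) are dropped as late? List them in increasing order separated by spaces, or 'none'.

6 10 15

i=0 t=10 v=4: → [8,16); WM=9
i=1 t=10 v=8: → [8,16); WM=9
i=2 t=11 v=1: → [8,16); WM=10
i=3 t=12 v=5: → [8,16); WM=11
i=4 t=15 v=5: → [8,16); WM=14
i=5 t=15 v=9: → [8,16); WM=14
i=6 t=5 v=3: DROP (t<14-1); WM=14
i=7 t=18 v=3: → [16,24); WM=17; [8,16) fires=9
i=8 t=20 v=7: → [16,24); WM=19
i=9 t=33 v=3: → [32,40); WM=32; [16,24) fires=7
i=10 t=16 v=8: DROP (t<32-1); WM=32
i=11 t=34 v=4: → [32,40); WM=33
i=12 t=40 v=3: → [40,48); WM=39
i=13 t=44 v=9: → [40,48); WM=43; [32,40) fires=4
i=14 t=45 v=7: → [40,48); WM=44
i=15 t=40 v=5: DROP (t<44-1); WM=44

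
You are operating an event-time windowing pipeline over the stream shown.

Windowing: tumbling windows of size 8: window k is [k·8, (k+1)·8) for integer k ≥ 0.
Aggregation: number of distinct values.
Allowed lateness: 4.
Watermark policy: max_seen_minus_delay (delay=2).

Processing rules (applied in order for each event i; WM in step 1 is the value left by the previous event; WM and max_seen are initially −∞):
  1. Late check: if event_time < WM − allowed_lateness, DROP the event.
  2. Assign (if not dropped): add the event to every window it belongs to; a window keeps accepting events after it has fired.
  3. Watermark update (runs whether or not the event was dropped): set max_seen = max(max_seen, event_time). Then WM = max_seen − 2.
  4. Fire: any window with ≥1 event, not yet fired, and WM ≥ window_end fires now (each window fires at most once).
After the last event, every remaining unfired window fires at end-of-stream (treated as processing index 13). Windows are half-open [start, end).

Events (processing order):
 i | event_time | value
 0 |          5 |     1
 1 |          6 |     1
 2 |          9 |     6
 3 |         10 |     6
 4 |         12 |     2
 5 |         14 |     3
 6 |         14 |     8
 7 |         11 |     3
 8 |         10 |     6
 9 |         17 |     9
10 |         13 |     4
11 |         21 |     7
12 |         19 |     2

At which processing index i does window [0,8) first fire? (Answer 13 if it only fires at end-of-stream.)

3

i=0 t=5 v=1: → [0,8); WM=3
i=1 t=6 v=1: → [0,8); WM=4
i=2 t=9 v=6: → [8,16); WM=7
i=3 t=10 v=6: → [8,16); WM=8; [0,8) fires=1
i=4 t=12 v=2: → [8,16); WM=10
i=5 t=14 v=3: → [8,16); WM=12
i=6 t=14 v=8: → [8,16); WM=12
i=7 t=11 v=3: → [8,16); WM=12
i=8 t=10 v=6: → [8,16); WM=12
i=9 t=17 v=9: → [16,24); WM=15
i=10 t=13 v=4: → [8,16); WM=15
i=11 t=21 v=7: → [16,24); WM=19; [8,16) fires=5
i=12 t=19 v=2: → [16,24); WM=19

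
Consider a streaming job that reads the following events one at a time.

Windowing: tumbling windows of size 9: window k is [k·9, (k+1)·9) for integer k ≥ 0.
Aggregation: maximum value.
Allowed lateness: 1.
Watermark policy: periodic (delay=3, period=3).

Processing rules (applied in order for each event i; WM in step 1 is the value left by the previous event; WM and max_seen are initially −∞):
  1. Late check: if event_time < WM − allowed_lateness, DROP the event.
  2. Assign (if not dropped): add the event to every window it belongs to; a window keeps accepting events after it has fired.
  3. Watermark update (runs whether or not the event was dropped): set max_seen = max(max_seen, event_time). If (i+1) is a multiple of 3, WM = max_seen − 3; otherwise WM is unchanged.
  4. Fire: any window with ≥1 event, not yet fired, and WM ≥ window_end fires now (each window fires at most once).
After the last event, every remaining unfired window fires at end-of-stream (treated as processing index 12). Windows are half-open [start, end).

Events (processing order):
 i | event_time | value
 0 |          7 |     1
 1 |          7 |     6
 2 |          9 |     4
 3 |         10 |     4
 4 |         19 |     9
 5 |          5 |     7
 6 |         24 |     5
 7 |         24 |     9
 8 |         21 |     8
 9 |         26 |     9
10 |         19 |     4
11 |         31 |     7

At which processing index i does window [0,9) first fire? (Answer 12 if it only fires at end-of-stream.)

i=0 t=7 v=1: → [0,9); WM=−∞
i=1 t=7 v=6: → [0,9); WM=−∞
i=2 t=9 v=4: → [9,18); WM=6
i=3 t=10 v=4: → [9,18); WM=6
i=4 t=19 v=9: → [18,27); WM=6
i=5 t=5 v=7: → [0,9); WM=16; [0,9) fires=7
i=6 t=24 v=5: → [18,27); WM=16
i=7 t=24 v=9: → [18,27); WM=16
i=8 t=21 v=8: → [18,27); WM=21; [9,18) fires=4
i=9 t=26 v=9: → [18,27); WM=21
i=10 t=19 v=4: DROP (t<21-1); WM=21
i=11 t=31 v=7: → [27,36); WM=28; [18,27) fires=9

5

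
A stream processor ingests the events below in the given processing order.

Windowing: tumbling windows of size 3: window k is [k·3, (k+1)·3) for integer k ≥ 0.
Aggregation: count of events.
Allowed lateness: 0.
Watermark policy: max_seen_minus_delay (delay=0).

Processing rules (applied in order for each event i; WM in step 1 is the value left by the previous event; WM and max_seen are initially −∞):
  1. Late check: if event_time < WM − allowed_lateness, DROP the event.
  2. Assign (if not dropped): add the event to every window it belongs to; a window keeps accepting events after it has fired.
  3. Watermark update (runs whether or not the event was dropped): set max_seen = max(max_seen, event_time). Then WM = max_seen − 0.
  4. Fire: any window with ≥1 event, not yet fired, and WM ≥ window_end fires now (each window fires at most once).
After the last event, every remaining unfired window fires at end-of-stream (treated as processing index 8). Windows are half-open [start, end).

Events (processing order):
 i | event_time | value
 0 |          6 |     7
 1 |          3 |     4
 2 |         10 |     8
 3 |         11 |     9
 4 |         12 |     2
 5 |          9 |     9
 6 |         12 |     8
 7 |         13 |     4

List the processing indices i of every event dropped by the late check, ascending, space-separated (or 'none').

1 5

i=0 t=6 v=7: → [6,9); WM=6
i=1 t=3 v=4: DROP (t<6-0); WM=6
i=2 t=10 v=8: → [9,12); WM=10; [6,9) fires=1
i=3 t=11 v=9: → [9,12); WM=11
i=4 t=12 v=2: → [12,15); WM=12; [9,12) fires=2
i=5 t=9 v=9: DROP (t<12-0); WM=12
i=6 t=12 v=8: → [12,15); WM=12
i=7 t=13 v=4: → [12,15); WM=13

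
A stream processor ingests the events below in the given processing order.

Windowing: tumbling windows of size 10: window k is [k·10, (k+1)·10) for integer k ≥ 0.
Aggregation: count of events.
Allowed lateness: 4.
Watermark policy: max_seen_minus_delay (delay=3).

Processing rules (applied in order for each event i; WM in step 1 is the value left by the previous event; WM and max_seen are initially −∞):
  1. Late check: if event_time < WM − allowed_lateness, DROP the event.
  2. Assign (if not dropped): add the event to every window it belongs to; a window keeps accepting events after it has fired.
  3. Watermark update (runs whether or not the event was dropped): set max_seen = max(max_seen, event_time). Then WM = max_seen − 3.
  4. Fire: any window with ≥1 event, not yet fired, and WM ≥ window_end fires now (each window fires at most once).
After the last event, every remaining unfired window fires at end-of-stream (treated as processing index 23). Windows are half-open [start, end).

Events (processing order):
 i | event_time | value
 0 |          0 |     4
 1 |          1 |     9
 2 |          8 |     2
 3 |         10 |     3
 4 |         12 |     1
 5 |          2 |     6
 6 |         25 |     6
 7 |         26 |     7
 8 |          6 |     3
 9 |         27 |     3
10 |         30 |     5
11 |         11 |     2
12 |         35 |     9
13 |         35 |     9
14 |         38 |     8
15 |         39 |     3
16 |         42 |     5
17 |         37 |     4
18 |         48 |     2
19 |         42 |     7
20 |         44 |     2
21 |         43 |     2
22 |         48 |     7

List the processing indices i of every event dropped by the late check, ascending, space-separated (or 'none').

5 8 11

i=0 t=0 v=4: → [0,10); WM=-3
i=1 t=1 v=9: → [0,10); WM=-2
i=2 t=8 v=2: → [0,10); WM=5
i=3 t=10 v=3: → [10,20); WM=7
i=4 t=12 v=1: → [10,20); WM=9
i=5 t=2 v=6: DROP (t<9-4); WM=9
i=6 t=25 v=6: → [20,30); WM=22; [0,10) fires=3 [10,20) fires=2
i=7 t=26 v=7: → [20,30); WM=23
i=8 t=6 v=3: DROP (t<23-4); WM=23
i=9 t=27 v=3: → [20,30); WM=24
i=10 t=30 v=5: → [30,40); WM=27
i=11 t=11 v=2: DROP (t<27-4); WM=27
i=12 t=35 v=9: → [30,40); WM=32; [20,30) fires=3
i=13 t=35 v=9: → [30,40); WM=32
i=14 t=38 v=8: → [30,40); WM=35
i=15 t=39 v=3: → [30,40); WM=36
i=16 t=42 v=5: → [40,50); WM=39
i=17 t=37 v=4: → [30,40); WM=39
i=18 t=48 v=2: → [40,50); WM=45; [30,40) fires=6
i=19 t=42 v=7: → [40,50); WM=45
i=20 t=44 v=2: → [40,50); WM=45
i=21 t=43 v=2: → [40,50); WM=45
i=22 t=48 v=7: → [40,50); WM=45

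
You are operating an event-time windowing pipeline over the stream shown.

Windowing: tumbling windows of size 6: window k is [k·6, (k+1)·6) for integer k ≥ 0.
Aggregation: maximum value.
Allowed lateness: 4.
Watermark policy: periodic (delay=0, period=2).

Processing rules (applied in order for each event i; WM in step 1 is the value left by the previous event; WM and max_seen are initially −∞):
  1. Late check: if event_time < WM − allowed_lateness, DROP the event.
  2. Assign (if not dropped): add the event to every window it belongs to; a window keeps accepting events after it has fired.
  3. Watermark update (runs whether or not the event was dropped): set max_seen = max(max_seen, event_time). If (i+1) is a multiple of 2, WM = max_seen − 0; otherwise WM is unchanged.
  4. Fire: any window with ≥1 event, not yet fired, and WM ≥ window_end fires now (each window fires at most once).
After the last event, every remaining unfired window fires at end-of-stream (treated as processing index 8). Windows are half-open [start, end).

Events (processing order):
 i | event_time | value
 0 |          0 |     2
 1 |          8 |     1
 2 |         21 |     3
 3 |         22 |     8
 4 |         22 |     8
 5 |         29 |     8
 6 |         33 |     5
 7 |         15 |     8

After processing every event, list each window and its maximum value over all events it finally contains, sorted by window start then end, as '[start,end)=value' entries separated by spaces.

i=0 t=0 v=2: → [0,6); WM=−∞
i=1 t=8 v=1: → [6,12); WM=8; [0,6) fires=2
i=2 t=21 v=3: → [18,24); WM=8
i=3 t=22 v=8: → [18,24); WM=22; [6,12) fires=1
i=4 t=22 v=8: → [18,24); WM=22
i=5 t=29 v=8: → [24,30); WM=29; [18,24) fires=8
i=6 t=33 v=5: → [30,36); WM=29
i=7 t=15 v=8: DROP (t<29-4); WM=33; [24,30) fires=8

[0,6)=2 [6,12)=1 [18,24)=8 [24,30)=8 [30,36)=5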